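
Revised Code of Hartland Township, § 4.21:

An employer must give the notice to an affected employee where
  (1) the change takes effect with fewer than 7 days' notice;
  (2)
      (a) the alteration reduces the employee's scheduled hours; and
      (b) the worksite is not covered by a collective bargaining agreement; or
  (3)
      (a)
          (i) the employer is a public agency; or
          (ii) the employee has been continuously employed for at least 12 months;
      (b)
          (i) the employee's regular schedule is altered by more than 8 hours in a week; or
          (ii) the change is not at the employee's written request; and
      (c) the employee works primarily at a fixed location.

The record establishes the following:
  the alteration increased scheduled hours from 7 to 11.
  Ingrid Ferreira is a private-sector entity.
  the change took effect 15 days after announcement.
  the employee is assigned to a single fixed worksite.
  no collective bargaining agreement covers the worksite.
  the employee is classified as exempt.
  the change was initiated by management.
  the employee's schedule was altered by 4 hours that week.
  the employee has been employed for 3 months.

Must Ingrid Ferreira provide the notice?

No — not required.

(1) < 7 days' notice — not satisfied.
(a) hours reduced — not met.
(b) no CBA — met.
So (2) is not satisfied (F AND T).
(i) public agency — fails.
(ii) tenure ≥ 12 mo. — not satisfied.
(a): F OR F → false.
(i) schedule shift > 8h — not satisfied.
(ii) not employee-requested — met.
(b): F OR T → true.
(c) fixed location — met.
(3) = F AND T AND T = false.
So Overall is not satisfied (F OR F OR F).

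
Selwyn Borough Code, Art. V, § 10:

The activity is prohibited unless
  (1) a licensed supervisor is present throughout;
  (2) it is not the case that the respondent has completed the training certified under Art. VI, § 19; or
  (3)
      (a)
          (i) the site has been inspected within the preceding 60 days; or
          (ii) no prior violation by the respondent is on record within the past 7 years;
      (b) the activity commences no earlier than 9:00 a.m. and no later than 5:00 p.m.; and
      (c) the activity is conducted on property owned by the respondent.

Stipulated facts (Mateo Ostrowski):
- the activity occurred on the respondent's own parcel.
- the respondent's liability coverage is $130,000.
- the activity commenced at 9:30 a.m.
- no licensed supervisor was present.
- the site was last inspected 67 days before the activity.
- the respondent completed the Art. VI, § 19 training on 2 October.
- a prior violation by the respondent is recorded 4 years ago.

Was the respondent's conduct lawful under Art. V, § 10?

No — unlawful.

(1) supervisor present — fails.
(2) not (training certified) — not satisfied.
(i) site inspected — fails.
(ii) no prior violation — fails.
(a): F OR F → false.
(b) start within hours — satisfied.
(c) own property — satisfied.
(3): F AND T AND T → false.
So Overall is not satisfied (F OR F OR F).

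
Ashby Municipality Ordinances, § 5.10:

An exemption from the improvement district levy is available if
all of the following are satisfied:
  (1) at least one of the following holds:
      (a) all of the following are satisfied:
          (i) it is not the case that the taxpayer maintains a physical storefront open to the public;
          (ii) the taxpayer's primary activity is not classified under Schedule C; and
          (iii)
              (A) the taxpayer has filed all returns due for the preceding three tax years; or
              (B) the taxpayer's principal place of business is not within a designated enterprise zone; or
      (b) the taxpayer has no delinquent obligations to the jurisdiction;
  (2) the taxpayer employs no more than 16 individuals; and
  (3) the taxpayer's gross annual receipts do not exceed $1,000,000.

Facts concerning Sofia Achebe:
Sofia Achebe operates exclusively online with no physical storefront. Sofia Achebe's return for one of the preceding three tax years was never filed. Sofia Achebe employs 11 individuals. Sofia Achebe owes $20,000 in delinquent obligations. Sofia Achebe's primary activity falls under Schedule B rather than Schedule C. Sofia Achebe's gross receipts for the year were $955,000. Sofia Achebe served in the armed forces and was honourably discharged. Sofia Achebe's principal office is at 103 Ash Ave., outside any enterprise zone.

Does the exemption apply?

(i) not (has storefront) — holds.
(ii) not (Schedule C activity) — met.
(A) returns current — not met.
(B) not (in enterprise zone) — satisfied.
So (iii) is satisfied (F OR T).
(a) = T AND T AND T = true.
(b) no delinquency — not satisfied.
So (1) is satisfied (T OR F).
(2) ≤ 16 employees — holds.
(3) receipts ≤ $1,000,000 — met.
So Overall is satisfied (T AND T AND T).

Yes — exempt.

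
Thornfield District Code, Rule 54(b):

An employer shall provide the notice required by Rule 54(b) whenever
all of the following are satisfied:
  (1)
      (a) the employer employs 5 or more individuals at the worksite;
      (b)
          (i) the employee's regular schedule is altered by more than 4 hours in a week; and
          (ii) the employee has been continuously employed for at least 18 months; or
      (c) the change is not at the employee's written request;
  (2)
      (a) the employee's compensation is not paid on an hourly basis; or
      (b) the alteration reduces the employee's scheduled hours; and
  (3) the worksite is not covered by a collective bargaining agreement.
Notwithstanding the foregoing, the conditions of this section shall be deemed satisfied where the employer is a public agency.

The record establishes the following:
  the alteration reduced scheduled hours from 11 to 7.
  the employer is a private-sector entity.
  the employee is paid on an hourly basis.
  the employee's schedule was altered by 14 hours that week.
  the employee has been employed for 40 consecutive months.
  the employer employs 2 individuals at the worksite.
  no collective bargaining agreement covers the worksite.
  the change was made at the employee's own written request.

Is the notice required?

Yes — required.

(a) ≥ 5 at site — fails.
(i) schedule shift > 4h — satisfied.
(ii) tenure ≥ 18 mo. — satisfied.
So (b) is satisfied (T AND T).
(c) not employee-requested — not met.
(1) = F OR T OR F = true.
(a) not (hourly-paid) — fails.
(b) hours reduced — met.
So (2) is satisfied (F OR T).
(3) no CBA — satisfied.
So Overall is satisfied (T AND T AND T).
Exception (public agency) — not satisfied.
Result: main true OR exception false → true.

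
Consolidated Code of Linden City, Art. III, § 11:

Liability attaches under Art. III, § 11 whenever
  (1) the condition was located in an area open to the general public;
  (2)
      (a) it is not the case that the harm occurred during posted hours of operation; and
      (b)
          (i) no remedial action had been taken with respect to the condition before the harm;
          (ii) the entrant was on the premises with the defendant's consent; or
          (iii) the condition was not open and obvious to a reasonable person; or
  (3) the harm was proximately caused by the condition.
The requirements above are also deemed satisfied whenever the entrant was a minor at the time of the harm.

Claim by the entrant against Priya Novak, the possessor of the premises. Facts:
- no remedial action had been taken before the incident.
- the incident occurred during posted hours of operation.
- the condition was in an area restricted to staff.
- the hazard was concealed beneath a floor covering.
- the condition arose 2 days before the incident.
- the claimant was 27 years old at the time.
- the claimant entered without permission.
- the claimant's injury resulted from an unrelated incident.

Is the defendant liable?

(1) public area — not met.
(a) not (during posted hours) — not satisfied.
(i) no remedial action — holds.
(ii) consent to enter — fails.
(iii) not open/obvious — holds.
(b) = T OR F OR T = true.
(2): F AND T → false.
(3) proximate cause — fails.
Overall = F OR F OR F = false.
Exception (entrant a minor) — not satisfied.
Result: main false OR exception false → false.

No — not liable.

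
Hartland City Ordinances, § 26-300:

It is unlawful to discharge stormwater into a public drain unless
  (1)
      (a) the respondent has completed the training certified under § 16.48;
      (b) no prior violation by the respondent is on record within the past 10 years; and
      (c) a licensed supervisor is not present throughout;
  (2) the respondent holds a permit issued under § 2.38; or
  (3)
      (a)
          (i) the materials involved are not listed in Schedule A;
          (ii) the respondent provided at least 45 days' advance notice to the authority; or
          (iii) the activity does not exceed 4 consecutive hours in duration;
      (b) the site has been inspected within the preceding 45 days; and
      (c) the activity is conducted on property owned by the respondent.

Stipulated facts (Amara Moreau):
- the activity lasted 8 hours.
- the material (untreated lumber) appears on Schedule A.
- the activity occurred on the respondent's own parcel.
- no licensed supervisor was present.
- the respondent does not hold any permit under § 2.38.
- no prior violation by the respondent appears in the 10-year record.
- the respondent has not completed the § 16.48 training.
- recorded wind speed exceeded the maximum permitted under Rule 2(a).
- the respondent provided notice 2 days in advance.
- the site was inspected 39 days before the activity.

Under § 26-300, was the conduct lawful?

No — unlawful.

(a) training certified — not met.
(b) no prior violation — satisfied.
(c) not (supervisor present) — satisfied.
(1): F AND T AND T → false.
(2) holds permit — not met.
(i) not (Schedule A material) — not satisfied.
(ii) ≥45 days' notice — fails.
(iii) ≤ 4 hrs duration — not satisfied.
(a): F OR F OR F → false.
(b) site inspected — satisfied.
(c) own property — satisfied.
(3): F AND T AND T → false.
So Overall is not satisfied (F OR F OR F).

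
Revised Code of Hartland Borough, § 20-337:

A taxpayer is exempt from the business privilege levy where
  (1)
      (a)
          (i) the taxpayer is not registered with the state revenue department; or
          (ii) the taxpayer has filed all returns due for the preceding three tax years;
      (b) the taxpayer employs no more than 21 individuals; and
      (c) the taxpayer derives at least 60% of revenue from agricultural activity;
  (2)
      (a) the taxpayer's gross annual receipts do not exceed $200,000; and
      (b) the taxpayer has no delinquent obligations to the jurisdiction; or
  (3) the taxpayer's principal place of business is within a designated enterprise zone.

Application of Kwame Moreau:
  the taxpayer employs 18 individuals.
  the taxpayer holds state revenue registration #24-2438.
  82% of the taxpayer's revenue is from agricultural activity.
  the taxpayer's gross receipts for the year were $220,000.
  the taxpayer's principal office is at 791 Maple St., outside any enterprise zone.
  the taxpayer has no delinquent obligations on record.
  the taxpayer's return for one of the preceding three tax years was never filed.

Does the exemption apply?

No — not exempt.

(i) not (state-registered) — not satisfied.
(ii) returns current — not met.
(a) = F OR F = false.
(b) ≤ 21 employees — met.
(c) ≥60% agricultural — met.
(1) = F AND T AND T = false.
(a) receipts ≤ $200,000 — fails.
(b) no delinquency — met.
So (2) is not satisfied (F AND T).
(3) in enterprise zone — not met.
Overall: F OR F OR F → false.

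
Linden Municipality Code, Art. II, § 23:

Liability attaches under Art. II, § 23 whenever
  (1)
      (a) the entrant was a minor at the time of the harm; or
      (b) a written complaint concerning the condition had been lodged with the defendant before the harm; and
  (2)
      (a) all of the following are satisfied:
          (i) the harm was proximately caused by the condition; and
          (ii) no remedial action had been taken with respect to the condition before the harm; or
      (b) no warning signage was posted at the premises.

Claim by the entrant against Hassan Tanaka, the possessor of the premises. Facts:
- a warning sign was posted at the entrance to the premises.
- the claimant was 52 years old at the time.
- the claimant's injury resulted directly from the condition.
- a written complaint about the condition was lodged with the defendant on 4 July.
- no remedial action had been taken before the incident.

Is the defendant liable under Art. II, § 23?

Yes — liable.

(a) entrant a minor — fails.
(b) complaint lodged — satisfied.
(1) = F OR T = true.
(i) proximate cause — holds.
(ii) no remedial action — satisfied.
So (a) is satisfied (T AND T).
(b) no signage posted — not met.
(2) = T OR F = true.
So Overall is satisfied (T AND T).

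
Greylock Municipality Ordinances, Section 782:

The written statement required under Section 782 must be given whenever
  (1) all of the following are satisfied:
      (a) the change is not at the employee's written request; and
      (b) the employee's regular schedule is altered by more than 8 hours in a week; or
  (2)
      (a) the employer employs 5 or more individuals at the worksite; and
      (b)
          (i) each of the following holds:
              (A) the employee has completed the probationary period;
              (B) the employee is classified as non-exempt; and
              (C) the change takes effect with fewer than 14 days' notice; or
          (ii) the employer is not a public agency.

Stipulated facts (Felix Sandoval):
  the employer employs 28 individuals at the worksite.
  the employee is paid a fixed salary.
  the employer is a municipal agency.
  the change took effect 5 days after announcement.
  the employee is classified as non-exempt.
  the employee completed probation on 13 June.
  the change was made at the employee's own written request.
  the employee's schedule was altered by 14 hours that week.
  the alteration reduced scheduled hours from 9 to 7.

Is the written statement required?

Yes — required.

(a) not employee-requested — fails.
(b) schedule shift > 8h — met.
(1): F AND T → false.
(a) ≥ 5 at site — met.
(A) past probation — met.
(B) non-exempt — met.
(C) < 14 days' notice — holds.
So (i) is satisfied (T AND T AND T).
(ii) not (public agency) — fails.
(b): T OR F → true.
(2) = T AND T = true.
Overall: F OR T → true.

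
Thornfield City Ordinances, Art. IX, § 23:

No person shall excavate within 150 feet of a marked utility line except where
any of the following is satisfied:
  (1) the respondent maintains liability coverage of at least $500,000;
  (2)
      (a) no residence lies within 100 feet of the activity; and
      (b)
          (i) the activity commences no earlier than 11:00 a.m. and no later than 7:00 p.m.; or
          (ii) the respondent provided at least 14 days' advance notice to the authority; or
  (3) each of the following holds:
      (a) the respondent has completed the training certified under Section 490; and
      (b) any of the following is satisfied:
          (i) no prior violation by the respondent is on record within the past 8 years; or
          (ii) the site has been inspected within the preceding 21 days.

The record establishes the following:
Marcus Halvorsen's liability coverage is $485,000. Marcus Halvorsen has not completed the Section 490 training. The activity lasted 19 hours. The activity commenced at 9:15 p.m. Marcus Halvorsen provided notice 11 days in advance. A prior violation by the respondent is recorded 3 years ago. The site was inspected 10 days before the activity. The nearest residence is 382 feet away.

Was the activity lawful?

(1) coverage ≥ $500,000 — fails.
(a) no residence in 100 ft — satisfied.
(i) start within hours — not met.
(ii) ≥14 days' notice — not met.
(b): F OR F → false.
(2) = T AND F = false.
(a) training certified — not satisfied.
(i) no prior violation — fails.
(ii) site inspected — satisfied.
(b): F OR T → true.
So (3) is not satisfied (F AND T).
Overall: F OR F OR F → false.

No — unlawful.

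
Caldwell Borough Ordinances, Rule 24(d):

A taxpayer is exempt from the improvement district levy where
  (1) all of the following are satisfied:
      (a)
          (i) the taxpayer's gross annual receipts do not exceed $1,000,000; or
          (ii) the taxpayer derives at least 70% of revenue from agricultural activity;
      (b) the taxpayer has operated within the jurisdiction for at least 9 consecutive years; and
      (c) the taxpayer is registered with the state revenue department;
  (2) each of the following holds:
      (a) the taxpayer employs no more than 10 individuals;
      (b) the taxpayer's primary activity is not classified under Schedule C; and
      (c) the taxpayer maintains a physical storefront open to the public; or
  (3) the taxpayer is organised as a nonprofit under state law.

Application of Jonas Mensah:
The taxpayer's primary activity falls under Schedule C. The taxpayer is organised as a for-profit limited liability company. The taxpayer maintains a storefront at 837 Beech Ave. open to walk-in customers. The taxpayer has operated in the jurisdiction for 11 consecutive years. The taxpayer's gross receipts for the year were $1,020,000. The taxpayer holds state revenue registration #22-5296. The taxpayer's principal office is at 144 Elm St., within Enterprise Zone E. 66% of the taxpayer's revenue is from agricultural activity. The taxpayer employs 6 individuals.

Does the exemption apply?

No — not exempt.

(i) receipts ≤ $1,000,000 — fails.
(ii) ≥70% agricultural — not met.
(a) = F OR F = false.
(b) ≥ 9 yrs in jurisdiction — met.
(c) state-registered — met.
(1): F AND T AND T → false.
(a) ≤ 10 employees — holds.
(b) not (Schedule C activity) — fails.
(c) has storefront — holds.
(2): T AND F AND T → false.
(3) nonprofit — fails.
Overall = F OR F OR F = false.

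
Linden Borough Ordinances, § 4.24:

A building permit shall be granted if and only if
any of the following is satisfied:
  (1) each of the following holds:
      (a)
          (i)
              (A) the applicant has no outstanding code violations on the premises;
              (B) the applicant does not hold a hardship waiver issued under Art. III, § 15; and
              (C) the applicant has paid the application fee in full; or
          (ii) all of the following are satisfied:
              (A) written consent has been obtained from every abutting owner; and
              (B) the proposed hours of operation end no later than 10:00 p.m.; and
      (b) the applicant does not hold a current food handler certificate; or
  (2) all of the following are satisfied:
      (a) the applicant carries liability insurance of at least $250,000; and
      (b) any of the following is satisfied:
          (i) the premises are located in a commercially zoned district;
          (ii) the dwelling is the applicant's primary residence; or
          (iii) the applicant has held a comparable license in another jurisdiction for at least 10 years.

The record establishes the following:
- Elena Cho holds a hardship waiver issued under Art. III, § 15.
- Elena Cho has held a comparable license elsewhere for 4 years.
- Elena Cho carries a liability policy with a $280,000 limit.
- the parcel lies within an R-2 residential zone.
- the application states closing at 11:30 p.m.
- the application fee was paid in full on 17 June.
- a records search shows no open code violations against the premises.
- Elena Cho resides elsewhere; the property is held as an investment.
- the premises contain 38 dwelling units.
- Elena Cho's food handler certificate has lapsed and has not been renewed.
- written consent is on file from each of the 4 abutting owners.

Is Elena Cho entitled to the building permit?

(A) no code violations — met.
(B) not (hardship waiver) — fails.
(C) fee paid — satisfied.
(i) = T AND F AND T = false.
(A) all abutters consent — satisfied.
(B) closes by 10 p.m. — fails.
So (ii) is not satisfied (T AND F).
So (a) is not satisfied (F OR F).
(b) not (food handler cert.) — met.
(1): F AND T → false.
(a) insurance ≥ $250,000 — satisfied.
(i) commercially zoned — not met.
(ii) primary residence — fails.
(iii) prior license ≥ 10 yr — fails.
(b) = F OR F OR F = false.
(2): T AND F → false.
Overall: F OR F → false.

No — denied.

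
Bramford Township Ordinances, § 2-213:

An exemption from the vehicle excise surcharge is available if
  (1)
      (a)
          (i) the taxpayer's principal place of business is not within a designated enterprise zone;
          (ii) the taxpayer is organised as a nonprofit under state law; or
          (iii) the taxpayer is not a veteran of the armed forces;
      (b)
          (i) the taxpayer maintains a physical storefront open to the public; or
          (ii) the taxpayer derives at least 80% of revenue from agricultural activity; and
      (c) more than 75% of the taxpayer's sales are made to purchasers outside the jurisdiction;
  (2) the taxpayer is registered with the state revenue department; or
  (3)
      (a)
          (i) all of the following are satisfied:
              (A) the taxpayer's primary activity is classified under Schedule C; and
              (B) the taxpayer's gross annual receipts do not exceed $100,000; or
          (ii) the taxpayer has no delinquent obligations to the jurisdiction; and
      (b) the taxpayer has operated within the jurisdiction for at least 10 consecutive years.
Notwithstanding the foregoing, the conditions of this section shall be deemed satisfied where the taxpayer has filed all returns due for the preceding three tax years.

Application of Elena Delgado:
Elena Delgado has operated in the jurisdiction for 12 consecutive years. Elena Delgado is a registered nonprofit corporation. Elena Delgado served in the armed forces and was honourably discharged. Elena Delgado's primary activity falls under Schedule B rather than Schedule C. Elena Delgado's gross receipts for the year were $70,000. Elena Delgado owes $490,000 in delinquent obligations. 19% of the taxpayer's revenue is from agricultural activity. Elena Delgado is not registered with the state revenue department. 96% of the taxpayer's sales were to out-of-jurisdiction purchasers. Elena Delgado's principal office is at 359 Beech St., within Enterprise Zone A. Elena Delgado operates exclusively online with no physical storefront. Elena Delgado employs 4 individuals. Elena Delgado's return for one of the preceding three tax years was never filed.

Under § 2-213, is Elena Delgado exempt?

No — not exempt.

(i) not (in enterprise zone) — fails.
(ii) nonprofit — met.
(iii) not (veteran) — fails.
(a) = F OR T OR F = true.
(i) has storefront — not met.
(ii) ≥80% agricultural — not satisfied.
(b) = F OR F = false.
(c) >75% out-of-jur. sales — satisfied.
So (1) is not satisfied (T AND F AND T).
(2) state-registered — fails.
(A) Schedule C activity — fails.
(B) receipts ≤ $100,000 — met.
(i): F AND T → false.
(ii) no delinquency — not met.
(a): F OR F → false.
(b) ≥ 10 yrs in jurisdiction — satisfied.
So (3) is not satisfied (F AND T).
Overall = F OR F OR F = false.
Exception (returns current) — not satisfied.
Result: main false OR exception false → false.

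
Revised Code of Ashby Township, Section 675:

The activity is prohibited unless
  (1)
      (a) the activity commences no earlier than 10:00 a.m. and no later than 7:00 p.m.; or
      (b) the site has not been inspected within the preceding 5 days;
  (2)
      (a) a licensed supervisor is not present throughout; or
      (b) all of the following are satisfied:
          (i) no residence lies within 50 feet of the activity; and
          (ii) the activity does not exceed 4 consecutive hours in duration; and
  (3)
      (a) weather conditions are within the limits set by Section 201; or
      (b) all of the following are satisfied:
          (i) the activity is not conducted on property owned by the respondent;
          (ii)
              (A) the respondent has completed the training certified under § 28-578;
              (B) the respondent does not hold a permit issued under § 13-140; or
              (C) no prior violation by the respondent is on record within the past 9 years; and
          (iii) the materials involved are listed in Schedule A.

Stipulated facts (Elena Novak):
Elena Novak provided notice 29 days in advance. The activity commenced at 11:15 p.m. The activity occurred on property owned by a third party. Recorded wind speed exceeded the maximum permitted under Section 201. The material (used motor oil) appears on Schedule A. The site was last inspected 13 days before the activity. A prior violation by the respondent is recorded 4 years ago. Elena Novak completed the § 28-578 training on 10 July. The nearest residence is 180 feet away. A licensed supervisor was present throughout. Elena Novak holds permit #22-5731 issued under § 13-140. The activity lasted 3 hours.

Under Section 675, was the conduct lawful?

Yes — lawful.

(a) start within hours — not satisfied.
(b) not (site inspected) — met.
So (1) is satisfied (F OR T).
(a) not (supervisor present) — fails.
(i) no residence in 50 ft — satisfied.
(ii) ≤ 4 hrs duration — met.
(b): T AND T → true.
(2) = F OR T = true.
(a) weather ok — fails.
(i) not (own property) — holds.
(A) training certified — met.
(B) not (holds permit) — not met.
(C) no prior violation — not satisfied.
(ii): T OR F OR F → true.
(iii) Schedule A material — holds.
(b): T AND T AND T → true.
(3): F OR T → true.
So Overall is satisfied (T AND T AND T).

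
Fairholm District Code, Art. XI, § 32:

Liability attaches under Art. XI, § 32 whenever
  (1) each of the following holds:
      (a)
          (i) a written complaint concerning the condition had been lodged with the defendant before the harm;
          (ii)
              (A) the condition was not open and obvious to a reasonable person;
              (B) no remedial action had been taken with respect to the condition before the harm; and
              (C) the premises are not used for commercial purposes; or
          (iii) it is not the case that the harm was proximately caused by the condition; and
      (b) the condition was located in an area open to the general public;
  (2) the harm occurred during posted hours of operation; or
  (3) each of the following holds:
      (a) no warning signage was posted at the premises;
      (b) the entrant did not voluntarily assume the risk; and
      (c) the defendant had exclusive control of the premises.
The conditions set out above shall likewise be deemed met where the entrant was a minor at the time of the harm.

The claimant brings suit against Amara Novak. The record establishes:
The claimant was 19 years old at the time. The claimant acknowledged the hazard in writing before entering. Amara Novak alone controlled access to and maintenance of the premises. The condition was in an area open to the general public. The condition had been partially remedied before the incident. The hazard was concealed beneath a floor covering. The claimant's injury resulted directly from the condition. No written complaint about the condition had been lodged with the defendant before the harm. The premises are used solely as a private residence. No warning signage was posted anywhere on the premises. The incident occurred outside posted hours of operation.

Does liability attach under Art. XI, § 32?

No — not liable.

(i) complaint lodged — fails.
(A) not open/obvious — satisfied.
(B) no remedial action — not met.
(C) not (commercial use) — holds.
So (ii) is not satisfied (T AND F AND T).
(iii) not (proximate cause) — fails.
(a) = F OR F OR F = false.
(b) public area — met.
(1): F AND T → false.
(2) during posted hours — not met.
(a) no signage posted — holds.
(b) no assumed risk — not satisfied.
(c) exclusive control — met.
So (3) is not satisfied (T AND F AND T).
Overall: F OR F OR F → false.
Exception (entrant a minor) — not satisfied.
Result: main false OR exception false → false.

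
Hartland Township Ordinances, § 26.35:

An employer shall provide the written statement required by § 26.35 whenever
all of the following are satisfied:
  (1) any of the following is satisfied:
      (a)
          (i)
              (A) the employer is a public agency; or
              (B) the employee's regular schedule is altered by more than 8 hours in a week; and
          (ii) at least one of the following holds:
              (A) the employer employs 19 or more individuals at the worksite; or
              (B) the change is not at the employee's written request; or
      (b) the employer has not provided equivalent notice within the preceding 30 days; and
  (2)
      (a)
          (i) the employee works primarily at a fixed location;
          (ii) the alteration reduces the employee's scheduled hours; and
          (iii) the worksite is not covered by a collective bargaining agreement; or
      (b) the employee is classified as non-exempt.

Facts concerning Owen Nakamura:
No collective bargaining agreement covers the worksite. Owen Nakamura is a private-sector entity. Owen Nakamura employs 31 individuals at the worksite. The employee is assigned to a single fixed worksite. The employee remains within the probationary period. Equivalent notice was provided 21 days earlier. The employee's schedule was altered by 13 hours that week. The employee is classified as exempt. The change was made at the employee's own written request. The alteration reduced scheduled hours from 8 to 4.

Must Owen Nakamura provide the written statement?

Yes — required.

(A) public agency — not met.
(B) schedule shift > 8h — met.
(i) = F OR T = true.
(A) ≥ 19 at site — satisfied.
(B) not employee-requested — not met.
(ii): T OR F → true.
(a) = T AND T = true.
(b) no recent notice — not satisfied.
(1) = T OR F = true.
(i) fixed location — satisfied.
(ii) hours reduced — met.
(iii) no CBA — satisfied.
(a) = T AND T AND T = true.
(b) non-exempt — fails.
(2) = T OR F = true.
Overall = T AND T = true.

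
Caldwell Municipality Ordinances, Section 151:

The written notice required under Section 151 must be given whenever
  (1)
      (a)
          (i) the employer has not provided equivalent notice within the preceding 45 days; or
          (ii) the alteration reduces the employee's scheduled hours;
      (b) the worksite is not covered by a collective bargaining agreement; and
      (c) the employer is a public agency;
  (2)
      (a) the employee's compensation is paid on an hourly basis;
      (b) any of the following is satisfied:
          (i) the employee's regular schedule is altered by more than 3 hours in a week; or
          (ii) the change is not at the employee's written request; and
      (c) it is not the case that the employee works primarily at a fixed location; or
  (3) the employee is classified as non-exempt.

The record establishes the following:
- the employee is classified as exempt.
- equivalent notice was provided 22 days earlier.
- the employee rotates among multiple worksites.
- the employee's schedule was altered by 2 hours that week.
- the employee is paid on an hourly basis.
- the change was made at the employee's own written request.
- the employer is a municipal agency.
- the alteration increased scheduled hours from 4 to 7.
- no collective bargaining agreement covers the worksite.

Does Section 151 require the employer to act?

No — not required.

(i) no recent notice — fails.
(ii) hours reduced — not met.
So (a) is not satisfied (F OR F).
(b) no CBA — met.
(c) public agency — satisfied.
(1): F AND T AND T → false.
(a) hourly-paid — satisfied.
(i) schedule shift > 3h — fails.
(ii) not employee-requested — not met.
So (b) is not satisfied (F OR F).
(c) not (fixed location) — holds.
So (2) is not satisfied (T AND F AND T).
(3) non-exempt — not met.
Overall = F OR F OR F = false.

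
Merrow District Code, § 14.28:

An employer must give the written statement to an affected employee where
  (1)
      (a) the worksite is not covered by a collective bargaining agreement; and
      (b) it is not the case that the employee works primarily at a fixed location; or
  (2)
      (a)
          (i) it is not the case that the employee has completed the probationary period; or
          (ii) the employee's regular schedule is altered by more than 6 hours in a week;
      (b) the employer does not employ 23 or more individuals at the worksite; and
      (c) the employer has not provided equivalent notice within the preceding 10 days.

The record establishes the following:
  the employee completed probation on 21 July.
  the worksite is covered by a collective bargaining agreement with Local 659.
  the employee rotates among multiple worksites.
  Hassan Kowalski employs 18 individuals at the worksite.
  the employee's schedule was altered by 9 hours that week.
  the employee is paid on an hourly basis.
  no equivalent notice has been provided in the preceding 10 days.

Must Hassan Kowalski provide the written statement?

Yes — required.

(a) no CBA — fails.
(b) not (fixed location) — satisfied.
(1): F AND T → false.
(i) not (past probation) — not met.
(ii) schedule shift > 6h — holds.
So (a) is satisfied (F OR T).
(b) not (≥ 23 at site) — met.
(c) no recent notice — holds.
(2): T AND T AND T → true.
Overall: F OR T → true.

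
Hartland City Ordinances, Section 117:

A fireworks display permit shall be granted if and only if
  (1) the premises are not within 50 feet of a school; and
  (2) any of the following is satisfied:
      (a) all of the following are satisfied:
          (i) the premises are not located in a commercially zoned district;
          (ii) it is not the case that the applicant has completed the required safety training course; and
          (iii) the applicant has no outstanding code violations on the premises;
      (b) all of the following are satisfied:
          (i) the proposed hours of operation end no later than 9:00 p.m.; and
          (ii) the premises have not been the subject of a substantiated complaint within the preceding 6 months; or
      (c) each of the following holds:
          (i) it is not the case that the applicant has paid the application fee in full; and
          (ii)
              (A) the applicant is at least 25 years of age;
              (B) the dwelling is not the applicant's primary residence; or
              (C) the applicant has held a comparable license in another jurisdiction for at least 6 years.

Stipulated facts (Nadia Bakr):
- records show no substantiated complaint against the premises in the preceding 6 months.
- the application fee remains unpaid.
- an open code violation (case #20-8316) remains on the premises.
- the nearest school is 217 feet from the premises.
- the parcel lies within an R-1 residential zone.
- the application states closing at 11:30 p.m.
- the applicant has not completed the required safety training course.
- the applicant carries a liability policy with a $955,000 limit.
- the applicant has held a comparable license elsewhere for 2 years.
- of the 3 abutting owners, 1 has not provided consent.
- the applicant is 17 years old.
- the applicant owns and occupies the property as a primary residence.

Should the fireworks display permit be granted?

No — denied.

(1) ≥50 ft from school — holds.
(i) not (commercially zoned) — holds.
(ii) not (safety training) — met.
(iii) no code violations — fails.
So (a) is not satisfied (T AND T AND F).
(i) closes by 9 p.m. — not satisfied.
(ii) no complaint in 6 mo. — satisfied.
(b): F AND T → false.
(i) not (fee paid) — met.
(A) age ≥ 25 — not met.
(B) not (primary residence) — not satisfied.
(C) prior license ≥ 6 yr — not met.
(ii): F OR F OR F → false.
(c): T AND F → false.
(2): F OR F OR F → false.
Overall: T AND F → false.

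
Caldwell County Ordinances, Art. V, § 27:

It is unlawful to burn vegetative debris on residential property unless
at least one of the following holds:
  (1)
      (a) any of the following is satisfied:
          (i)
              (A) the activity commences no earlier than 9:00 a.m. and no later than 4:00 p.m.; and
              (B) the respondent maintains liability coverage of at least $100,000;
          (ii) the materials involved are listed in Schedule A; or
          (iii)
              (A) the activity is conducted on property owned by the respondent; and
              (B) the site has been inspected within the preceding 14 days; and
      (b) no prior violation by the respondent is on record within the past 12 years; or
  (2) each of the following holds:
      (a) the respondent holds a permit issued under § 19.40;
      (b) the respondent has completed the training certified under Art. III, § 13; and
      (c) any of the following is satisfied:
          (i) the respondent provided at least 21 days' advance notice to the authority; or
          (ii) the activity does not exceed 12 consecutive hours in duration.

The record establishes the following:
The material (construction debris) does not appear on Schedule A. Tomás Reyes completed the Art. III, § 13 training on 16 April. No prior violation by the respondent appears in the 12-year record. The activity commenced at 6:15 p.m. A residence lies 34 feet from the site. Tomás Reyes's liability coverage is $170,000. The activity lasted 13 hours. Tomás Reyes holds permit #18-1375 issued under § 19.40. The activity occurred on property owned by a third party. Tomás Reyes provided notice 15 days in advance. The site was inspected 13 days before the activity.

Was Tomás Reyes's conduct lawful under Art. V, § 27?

(A) start within hours — fails.
(B) coverage ≥ $100,000 — holds.
(i) = F AND T = false.
(ii) Schedule A material — not met.
(A) own property — not met.
(B) site inspected — satisfied.
So (iii) is not satisfied (F AND T).
So (a) is not satisfied (F OR F OR F).
(b) no prior violation — met.
So (1) is not satisfied (F AND T).
(a) holds permit — holds.
(b) training certified — holds.
(i) ≥21 days' notice — not met.
(ii) ≤ 12 hrs duration — not met.
So (c) is not satisfied (F OR F).
So (2) is not satisfied (T AND T AND F).
So Overall is not satisfied (F OR F).

No — unlawful.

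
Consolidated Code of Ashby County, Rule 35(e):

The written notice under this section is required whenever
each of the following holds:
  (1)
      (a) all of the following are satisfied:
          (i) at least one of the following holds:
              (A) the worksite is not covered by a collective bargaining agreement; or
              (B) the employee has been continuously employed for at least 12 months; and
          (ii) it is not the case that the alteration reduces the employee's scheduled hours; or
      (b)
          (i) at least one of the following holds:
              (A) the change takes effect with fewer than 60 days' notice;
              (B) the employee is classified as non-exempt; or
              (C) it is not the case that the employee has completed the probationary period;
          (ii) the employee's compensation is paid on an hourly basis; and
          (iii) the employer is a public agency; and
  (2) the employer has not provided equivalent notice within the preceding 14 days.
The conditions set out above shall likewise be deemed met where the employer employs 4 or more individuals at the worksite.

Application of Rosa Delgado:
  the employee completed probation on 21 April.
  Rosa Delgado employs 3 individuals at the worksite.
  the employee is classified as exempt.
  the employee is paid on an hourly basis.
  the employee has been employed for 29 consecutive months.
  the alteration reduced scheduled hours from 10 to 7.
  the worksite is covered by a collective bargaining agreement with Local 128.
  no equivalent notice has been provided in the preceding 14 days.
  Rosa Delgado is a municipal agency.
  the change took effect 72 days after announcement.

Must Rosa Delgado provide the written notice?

(A) no CBA — not satisfied.
(B) tenure ≥ 12 mo. — holds.
So (i) is satisfied (F OR T).
(ii) not (hours reduced) — not met.
(a): T AND F → false.
(A) < 60 days' notice — not satisfied.
(B) non-exempt — not satisfied.
(C) not (past probation) — fails.
(i) = F OR F OR F = false.
(ii) hourly-paid — satisfied.
(iii) public agency — met.
So (b) is not satisfied (F AND T AND T).
(1) = F OR F = false.
(2) no recent notice — met.
Overall: F AND T → false.
Exception (≥ 4 at site) — not satisfied.
Result: main false OR exception false → false.

No — not required.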